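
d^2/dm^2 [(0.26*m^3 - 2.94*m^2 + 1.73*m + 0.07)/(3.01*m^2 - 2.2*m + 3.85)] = (3.5527136788005e-15*m^5 + 5.6843418860808e-14*m^4 - 11.0986340000001*m^3 + 195.013182*m^2 - 99.94677*m - 58.79489)/(27.270901*m^6 - 59.79666*m^5 + 148.349355*m^4 - 163.6162*m^3 + 189.749175*m^2 - 97.8285*m + 57.066625)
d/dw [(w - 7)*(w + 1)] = 2*w - 6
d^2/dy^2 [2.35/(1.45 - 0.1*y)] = -0.047/(0.1*y - 1.45)^3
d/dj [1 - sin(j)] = -cos(j)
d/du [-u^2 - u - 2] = -2*u - 1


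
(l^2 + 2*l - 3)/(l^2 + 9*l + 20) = (l^2 + 2*l - 3)/(l^2 + 9*l + 20)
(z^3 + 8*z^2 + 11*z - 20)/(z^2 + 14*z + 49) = (z^3 + 8*z^2 + 11*z - 20)/(z^2 + 14*z + 49)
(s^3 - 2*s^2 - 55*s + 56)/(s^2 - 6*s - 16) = (s^2 + 6*s - 7)/(s + 2)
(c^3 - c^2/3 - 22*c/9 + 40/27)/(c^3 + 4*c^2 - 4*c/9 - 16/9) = (9*c^2 + 3*c - 20)/(3*(3*c^2 + 14*c + 8))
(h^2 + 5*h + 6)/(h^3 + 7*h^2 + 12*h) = (h + 2)/(h*(h + 4))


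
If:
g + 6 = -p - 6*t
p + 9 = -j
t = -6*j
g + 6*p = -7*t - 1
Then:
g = -1817/11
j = -50/11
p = -49/11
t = 300/11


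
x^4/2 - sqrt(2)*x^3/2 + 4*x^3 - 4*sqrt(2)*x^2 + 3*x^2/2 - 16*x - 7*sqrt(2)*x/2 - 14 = (x/2 + 1/2)*(x + 7)*(x - 2*sqrt(2))*(x + sqrt(2))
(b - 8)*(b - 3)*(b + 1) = b^3 - 10*b^2 + 13*b + 24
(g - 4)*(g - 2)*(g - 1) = g^3 - 7*g^2 + 14*g - 8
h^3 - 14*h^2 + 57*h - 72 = (h - 8)*(h - 3)^2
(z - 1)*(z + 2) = z^2 + z - 2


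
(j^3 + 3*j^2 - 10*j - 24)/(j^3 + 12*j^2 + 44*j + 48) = (j - 3)/(j + 6)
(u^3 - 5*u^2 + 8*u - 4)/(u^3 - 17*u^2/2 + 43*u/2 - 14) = 2*(u^2 - 4*u + 4)/(2*u^2 - 15*u + 28)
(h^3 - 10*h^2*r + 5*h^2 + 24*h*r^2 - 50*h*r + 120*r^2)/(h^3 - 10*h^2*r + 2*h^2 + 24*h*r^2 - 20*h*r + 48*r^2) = (h + 5)/(h + 2)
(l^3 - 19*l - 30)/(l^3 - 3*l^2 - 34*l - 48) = (l - 5)/(l - 8)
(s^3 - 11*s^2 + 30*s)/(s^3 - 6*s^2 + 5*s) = (s - 6)/(s - 1)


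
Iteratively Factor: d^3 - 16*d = (d - 4)*(d^2 + 4*d) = (d - 4)*(d + 4)*(d)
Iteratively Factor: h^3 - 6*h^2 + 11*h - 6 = (h - 1)*(h^2 - 5*h + 6) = (h - 2)*(h - 1)*(h - 3)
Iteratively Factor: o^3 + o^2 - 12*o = (o)*(o^2 + o - 12) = o*(o - 3)*(o + 4)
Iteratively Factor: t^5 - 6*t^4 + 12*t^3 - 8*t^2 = (t - 2)*(t^4 - 4*t^3 + 4*t^2) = t*(t - 2)*(t^3 - 4*t^2 + 4*t) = t*(t - 2)^2*(t^2 - 2*t) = t*(t - 2)^3*(t)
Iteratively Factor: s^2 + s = (s)*(s + 1)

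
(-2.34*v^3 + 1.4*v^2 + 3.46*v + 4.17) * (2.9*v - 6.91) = -6.786*v^4 + 20.2294*v^3 + 0.359999999999999*v^2 - 11.8156*v - 28.8147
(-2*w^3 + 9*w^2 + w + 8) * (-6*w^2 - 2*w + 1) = 12*w^5 - 50*w^4 - 26*w^3 - 41*w^2 - 15*w + 8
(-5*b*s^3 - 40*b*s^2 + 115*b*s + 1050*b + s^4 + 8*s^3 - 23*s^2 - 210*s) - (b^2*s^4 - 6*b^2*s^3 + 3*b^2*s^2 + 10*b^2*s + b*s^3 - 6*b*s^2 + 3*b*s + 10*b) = -b^2*s^4 + 6*b^2*s^3 - 3*b^2*s^2 - 10*b^2*s - 6*b*s^3 - 34*b*s^2 + 112*b*s + 1040*b + s^4 + 8*s^3 - 23*s^2 - 210*s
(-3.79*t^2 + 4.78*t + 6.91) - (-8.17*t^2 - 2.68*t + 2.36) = 4.38*t^2 + 7.46*t + 4.55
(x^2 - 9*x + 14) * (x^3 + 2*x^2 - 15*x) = x^5 - 7*x^4 - 19*x^3 + 163*x^2 - 210*x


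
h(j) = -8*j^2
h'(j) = -16*j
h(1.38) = -15.24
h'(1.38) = -22.08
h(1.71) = -23.39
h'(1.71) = -27.36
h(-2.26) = -40.86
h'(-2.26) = 36.16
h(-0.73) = -4.26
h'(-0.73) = 11.68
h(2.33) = -43.43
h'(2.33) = -37.28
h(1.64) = -21.52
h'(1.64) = -26.24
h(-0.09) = -0.06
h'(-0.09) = 1.44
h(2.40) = -46.08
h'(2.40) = -38.40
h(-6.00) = -288.00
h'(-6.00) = 96.00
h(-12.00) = -1152.00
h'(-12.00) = 192.00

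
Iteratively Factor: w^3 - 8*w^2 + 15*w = (w)*(w^2 - 8*w + 15) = w*(w - 5)*(w - 3)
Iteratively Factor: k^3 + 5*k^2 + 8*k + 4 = (k + 1)*(k^2 + 4*k + 4) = (k + 1)*(k + 2)*(k + 2)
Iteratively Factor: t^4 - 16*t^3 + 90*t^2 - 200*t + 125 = (t - 5)*(t^3 - 11*t^2 + 35*t - 25) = (t - 5)^2*(t^2 - 6*t + 5) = (t - 5)^2*(t - 1)*(t - 5)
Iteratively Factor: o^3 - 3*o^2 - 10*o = (o + 2)*(o^2 - 5*o) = o*(o + 2)*(o - 5)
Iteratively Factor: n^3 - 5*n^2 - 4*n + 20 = (n - 2)*(n^2 - 3*n - 10) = (n - 5)*(n - 2)*(n + 2)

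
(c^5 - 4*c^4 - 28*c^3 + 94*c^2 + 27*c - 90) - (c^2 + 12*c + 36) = c^5 - 4*c^4 - 28*c^3 + 93*c^2 + 15*c - 126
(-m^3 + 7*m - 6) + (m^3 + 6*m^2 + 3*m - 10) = 6*m^2 + 10*m - 16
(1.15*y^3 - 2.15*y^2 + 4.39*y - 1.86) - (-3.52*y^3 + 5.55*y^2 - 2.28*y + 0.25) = 4.67*y^3 - 7.7*y^2 + 6.67*y - 2.11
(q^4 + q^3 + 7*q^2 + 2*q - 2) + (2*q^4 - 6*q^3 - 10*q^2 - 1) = 3*q^4 - 5*q^3 - 3*q^2 + 2*q - 3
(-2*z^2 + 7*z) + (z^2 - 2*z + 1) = -z^2 + 5*z + 1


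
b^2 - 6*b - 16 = (b - 8)*(b + 2)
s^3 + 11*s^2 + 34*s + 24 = (s + 1)*(s + 4)*(s + 6)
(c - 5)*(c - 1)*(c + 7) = c^3 + c^2 - 37*c + 35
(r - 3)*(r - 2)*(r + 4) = r^3 - r^2 - 14*r + 24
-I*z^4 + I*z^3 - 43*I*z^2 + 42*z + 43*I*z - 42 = (z - 1)*(z - 7*I)*(z + 6*I)*(-I*z + 1)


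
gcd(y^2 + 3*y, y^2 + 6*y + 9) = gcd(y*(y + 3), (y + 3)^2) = y + 3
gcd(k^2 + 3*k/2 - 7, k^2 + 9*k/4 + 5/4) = 1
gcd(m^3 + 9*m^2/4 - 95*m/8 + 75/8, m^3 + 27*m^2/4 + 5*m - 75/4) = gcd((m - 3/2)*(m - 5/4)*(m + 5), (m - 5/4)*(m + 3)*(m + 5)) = m^2 + 15*m/4 - 25/4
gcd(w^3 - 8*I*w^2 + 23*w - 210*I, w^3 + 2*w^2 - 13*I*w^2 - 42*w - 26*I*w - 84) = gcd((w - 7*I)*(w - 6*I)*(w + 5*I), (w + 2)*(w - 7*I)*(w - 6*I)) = w^2 - 13*I*w - 42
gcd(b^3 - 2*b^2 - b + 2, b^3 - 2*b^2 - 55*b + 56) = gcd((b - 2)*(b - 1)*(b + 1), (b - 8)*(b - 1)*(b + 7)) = b - 1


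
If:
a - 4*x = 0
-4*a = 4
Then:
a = -1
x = -1/4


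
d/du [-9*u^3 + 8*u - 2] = 8 - 27*u^2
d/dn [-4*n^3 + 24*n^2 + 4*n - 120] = -12*n^2 + 48*n + 4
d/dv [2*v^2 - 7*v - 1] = 4*v - 7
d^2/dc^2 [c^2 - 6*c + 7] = 2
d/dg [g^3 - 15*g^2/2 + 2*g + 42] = 3*g^2 - 15*g + 2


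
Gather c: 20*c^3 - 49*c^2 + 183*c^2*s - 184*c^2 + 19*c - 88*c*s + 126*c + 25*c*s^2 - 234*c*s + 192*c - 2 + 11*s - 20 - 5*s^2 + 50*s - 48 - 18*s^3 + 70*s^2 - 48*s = 20*c^3 + c^2*(183*s - 233) + c*(25*s^2 - 322*s + 337) - 18*s^3 + 65*s^2 + 13*s - 70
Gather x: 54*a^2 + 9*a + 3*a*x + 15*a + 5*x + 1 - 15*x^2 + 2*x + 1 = 54*a^2 + 24*a - 15*x^2 + x*(3*a + 7) + 2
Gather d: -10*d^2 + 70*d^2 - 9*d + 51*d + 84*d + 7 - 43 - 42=60*d^2 + 126*d - 78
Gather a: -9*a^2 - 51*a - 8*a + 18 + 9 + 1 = -9*a^2 - 59*a + 28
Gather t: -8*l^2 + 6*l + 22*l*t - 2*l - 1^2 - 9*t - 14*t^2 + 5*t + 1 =-8*l^2 + 4*l - 14*t^2 + t*(22*l - 4)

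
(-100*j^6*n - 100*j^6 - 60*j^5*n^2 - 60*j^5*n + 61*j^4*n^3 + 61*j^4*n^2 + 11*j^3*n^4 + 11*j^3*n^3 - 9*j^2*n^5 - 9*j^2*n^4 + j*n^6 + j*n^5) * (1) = -100*j^6*n - 100*j^6 - 60*j^5*n^2 - 60*j^5*n + 61*j^4*n^3 + 61*j^4*n^2 + 11*j^3*n^4 + 11*j^3*n^3 - 9*j^2*n^5 - 9*j^2*n^4 + j*n^6 + j*n^5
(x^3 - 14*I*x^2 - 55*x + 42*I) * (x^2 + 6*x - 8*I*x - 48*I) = x^5 + 6*x^4 - 22*I*x^4 - 167*x^3 - 132*I*x^3 - 1002*x^2 + 482*I*x^2 + 336*x + 2892*I*x + 2016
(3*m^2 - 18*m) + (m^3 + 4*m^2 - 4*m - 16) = m^3 + 7*m^2 - 22*m - 16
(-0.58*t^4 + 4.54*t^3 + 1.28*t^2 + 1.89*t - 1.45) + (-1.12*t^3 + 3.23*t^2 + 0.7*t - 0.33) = -0.58*t^4 + 3.42*t^3 + 4.51*t^2 + 2.59*t - 1.78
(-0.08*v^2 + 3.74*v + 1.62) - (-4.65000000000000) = -0.08*v^2 + 3.74*v + 6.27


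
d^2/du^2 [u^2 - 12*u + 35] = 2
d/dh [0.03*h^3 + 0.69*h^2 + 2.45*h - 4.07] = 0.09*h^2 + 1.38*h + 2.45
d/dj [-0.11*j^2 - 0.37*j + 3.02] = -0.22*j - 0.37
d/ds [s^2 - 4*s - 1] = 2*s - 4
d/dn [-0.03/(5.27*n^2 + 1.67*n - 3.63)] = (0.3162*n + 0.0501)/(5.27*n^2 + 1.67*n - 3.63)^2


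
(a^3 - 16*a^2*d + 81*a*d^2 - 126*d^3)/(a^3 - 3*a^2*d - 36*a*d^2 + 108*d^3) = (a - 7*d)/(a + 6*d)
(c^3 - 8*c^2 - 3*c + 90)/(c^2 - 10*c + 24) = (c^2 - 2*c - 15)/(c - 4)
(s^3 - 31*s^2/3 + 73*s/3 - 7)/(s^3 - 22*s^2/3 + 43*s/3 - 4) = (s - 7)/(s - 4)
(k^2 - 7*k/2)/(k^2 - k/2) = (2*k - 7)/(2*k - 1)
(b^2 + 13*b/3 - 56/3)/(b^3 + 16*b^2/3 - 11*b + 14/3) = (3*b - 8)/(3*b^2 - 5*b + 2)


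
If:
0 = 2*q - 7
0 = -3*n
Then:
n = 0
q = 7/2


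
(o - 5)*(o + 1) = o^2 - 4*o - 5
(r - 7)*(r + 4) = r^2 - 3*r - 28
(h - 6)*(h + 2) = h^2 - 4*h - 12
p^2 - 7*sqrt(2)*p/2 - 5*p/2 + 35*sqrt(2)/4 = (p - 5/2)*(p - 7*sqrt(2)/2)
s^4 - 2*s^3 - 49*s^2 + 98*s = s*(s - 7)*(s - 2)*(s + 7)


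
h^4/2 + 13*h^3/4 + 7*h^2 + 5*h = h*(h/2 + 1)*(h + 2)*(h + 5/2)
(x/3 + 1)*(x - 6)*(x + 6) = x^3/3 + x^2 - 12*x - 36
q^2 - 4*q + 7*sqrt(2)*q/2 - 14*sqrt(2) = (q - 4)*(q + 7*sqrt(2)/2)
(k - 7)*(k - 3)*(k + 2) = k^3 - 8*k^2 + k + 42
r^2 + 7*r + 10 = (r + 2)*(r + 5)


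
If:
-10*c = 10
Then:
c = -1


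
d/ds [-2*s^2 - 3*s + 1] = -4*s - 3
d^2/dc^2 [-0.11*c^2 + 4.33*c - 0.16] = -0.220000000000000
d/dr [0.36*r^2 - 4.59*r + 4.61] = 0.72*r - 4.59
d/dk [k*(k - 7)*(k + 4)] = 3*k^2 - 6*k - 28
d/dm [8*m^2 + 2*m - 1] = 16*m + 2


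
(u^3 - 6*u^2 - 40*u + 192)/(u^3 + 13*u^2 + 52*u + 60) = (u^2 - 12*u + 32)/(u^2 + 7*u + 10)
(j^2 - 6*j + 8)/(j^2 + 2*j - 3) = (j^2 - 6*j + 8)/(j^2 + 2*j - 3)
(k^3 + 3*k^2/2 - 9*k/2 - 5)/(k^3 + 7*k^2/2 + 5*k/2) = (k - 2)/k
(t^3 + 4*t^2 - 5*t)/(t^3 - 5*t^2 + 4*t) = (t + 5)/(t - 4)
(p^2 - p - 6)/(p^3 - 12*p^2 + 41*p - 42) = (p + 2)/(p^2 - 9*p + 14)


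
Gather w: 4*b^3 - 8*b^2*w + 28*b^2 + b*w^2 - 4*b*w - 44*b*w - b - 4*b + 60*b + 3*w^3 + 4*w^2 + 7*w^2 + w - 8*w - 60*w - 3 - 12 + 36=4*b^3 + 28*b^2 + 55*b + 3*w^3 + w^2*(b + 11) + w*(-8*b^2 - 48*b - 67) + 21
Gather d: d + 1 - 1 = d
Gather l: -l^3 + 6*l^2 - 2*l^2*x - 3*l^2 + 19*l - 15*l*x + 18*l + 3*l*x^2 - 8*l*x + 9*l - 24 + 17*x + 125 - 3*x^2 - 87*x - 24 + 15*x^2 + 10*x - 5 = -l^3 + l^2*(3 - 2*x) + l*(3*x^2 - 23*x + 46) + 12*x^2 - 60*x + 72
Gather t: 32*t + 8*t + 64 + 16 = 40*t + 80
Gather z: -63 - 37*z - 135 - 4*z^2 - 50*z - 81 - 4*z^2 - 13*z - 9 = -8*z^2 - 100*z - 288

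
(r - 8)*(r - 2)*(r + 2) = r^3 - 8*r^2 - 4*r + 32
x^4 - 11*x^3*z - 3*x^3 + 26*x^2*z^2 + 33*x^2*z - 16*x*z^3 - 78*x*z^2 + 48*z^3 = (x - 3)*(x - 8*z)*(x - 2*z)*(x - z)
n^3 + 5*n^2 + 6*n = n*(n + 2)*(n + 3)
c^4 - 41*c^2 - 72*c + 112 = (c - 7)*(c - 1)*(c + 4)^2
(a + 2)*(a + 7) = a^2 + 9*a + 14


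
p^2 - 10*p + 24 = (p - 6)*(p - 4)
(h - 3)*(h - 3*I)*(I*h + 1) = I*h^3 + 4*h^2 - 3*I*h^2 - 12*h - 3*I*h + 9*I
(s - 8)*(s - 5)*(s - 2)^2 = s^4 - 17*s^3 + 96*s^2 - 212*s + 160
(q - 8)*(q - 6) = q^2 - 14*q + 48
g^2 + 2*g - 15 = (g - 3)*(g + 5)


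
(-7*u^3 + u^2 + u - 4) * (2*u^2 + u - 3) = -14*u^5 - 5*u^4 + 24*u^3 - 10*u^2 - 7*u + 12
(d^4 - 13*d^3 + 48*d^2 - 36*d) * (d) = d^5 - 13*d^4 + 48*d^3 - 36*d^2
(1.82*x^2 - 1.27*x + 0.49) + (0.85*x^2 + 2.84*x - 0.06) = 2.67*x^2 + 1.57*x + 0.43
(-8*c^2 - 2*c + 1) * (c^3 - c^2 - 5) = -8*c^5 + 6*c^4 + 3*c^3 + 39*c^2 + 10*c - 5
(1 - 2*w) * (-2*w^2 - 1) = 4*w^3 - 2*w^2 + 2*w - 1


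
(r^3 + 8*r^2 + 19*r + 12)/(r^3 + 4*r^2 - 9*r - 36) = (r + 1)/(r - 3)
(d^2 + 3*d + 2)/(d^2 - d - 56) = (d^2 + 3*d + 2)/(d^2 - d - 56)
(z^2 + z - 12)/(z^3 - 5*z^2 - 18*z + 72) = 1/(z - 6)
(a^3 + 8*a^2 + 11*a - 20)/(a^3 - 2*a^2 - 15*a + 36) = (a^2 + 4*a - 5)/(a^2 - 6*a + 9)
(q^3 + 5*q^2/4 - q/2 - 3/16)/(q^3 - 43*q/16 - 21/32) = 2*(2*q - 1)/(4*q - 7)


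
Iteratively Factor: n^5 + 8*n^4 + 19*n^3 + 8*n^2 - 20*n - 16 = (n - 1)*(n^4 + 9*n^3 + 28*n^2 + 36*n + 16) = (n - 1)*(n + 4)*(n^3 + 5*n^2 + 8*n + 4) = (n - 1)*(n + 1)*(n + 4)*(n^2 + 4*n + 4) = (n - 1)*(n + 1)*(n + 2)*(n + 4)*(n + 2)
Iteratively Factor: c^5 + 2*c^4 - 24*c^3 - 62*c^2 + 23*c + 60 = (c - 1)*(c^4 + 3*c^3 - 21*c^2 - 83*c - 60) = (c - 1)*(c + 1)*(c^3 + 2*c^2 - 23*c - 60) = (c - 5)*(c - 1)*(c + 1)*(c^2 + 7*c + 12) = (c - 5)*(c - 1)*(c + 1)*(c + 4)*(c + 3)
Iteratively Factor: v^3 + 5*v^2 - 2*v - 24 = (v + 4)*(v^2 + v - 6) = (v + 3)*(v + 4)*(v - 2)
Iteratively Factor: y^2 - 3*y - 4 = (y + 1)*(y - 4)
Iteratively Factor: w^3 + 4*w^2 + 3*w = (w)*(w^2 + 4*w + 3) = w*(w + 1)*(w + 3)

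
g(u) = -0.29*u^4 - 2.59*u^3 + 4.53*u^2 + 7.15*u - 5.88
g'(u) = -1.16*u^3 - 7.77*u^2 + 9.06*u + 7.15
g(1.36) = 4.72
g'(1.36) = 2.18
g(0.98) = 2.77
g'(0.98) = 7.47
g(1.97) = 1.62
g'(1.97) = -14.03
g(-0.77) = -7.62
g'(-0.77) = -3.90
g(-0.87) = -7.13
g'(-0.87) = -5.85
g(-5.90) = 290.15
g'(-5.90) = -78.54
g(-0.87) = -7.13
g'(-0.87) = -5.85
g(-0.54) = -8.04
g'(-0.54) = 0.17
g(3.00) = -37.08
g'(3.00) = -66.92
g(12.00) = -9756.72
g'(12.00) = -3007.49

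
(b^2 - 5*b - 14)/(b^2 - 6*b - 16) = (b - 7)/(b - 8)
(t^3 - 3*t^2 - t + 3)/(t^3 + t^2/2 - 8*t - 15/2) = 2*(t - 1)/(2*t + 5)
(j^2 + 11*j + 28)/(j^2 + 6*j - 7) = (j + 4)/(j - 1)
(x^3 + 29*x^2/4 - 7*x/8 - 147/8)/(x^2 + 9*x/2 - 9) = (4*x^2 + 35*x + 49)/(4*(x + 6))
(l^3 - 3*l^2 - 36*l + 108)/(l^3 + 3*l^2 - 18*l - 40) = (l^3 - 3*l^2 - 36*l + 108)/(l^3 + 3*l^2 - 18*l - 40)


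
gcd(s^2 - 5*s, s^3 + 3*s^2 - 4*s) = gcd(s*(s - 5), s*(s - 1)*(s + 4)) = s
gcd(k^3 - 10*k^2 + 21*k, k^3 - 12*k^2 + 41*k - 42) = k^2 - 10*k + 21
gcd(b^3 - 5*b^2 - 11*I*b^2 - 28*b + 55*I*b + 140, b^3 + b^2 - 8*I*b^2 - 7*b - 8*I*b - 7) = b - 7*I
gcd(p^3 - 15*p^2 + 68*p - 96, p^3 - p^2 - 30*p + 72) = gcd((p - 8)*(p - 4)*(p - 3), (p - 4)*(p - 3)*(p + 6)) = p^2 - 7*p + 12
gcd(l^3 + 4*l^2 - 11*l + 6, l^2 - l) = l - 1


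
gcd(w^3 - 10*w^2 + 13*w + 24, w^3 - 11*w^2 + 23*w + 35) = w + 1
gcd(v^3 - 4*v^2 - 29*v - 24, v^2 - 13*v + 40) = v - 8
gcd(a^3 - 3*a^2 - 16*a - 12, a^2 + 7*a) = 1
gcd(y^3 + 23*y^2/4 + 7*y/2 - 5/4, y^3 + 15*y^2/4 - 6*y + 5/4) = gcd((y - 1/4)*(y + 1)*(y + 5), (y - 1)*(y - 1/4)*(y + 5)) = y^2 + 19*y/4 - 5/4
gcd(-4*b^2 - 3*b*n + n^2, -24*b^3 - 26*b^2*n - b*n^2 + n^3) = b + n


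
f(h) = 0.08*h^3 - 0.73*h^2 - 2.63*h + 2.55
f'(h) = 0.24*h^2 - 1.46*h - 2.63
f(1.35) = -2.13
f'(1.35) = -4.16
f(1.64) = -3.37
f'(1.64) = -4.38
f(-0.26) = 3.18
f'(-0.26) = -2.23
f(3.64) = -12.84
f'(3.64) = -4.76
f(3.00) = -9.75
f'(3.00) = -4.85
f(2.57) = -7.67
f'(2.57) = -4.80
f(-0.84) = 4.20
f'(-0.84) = -1.23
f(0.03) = 2.47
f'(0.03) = -2.67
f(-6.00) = -25.23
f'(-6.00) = 14.77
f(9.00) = -21.93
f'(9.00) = 3.67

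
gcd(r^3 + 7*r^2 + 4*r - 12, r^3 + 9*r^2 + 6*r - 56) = 1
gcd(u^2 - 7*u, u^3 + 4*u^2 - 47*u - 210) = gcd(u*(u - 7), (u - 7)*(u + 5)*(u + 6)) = u - 7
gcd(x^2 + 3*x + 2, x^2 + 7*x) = 1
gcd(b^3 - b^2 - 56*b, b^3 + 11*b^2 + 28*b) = b^2 + 7*b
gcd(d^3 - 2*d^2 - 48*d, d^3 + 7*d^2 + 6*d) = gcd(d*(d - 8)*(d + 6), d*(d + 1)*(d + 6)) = d^2 + 6*d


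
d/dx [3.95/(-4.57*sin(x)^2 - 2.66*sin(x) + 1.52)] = (36.103*sin(x) + 10.507)*cos(x)/(4.57*sin(x)^2 + 2.66*sin(x) - 1.52)^2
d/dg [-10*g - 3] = -10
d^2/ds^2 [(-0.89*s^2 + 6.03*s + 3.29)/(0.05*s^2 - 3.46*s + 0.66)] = (-0.27779*s^3 + 0.225569999999994*s^2 - 4.60896*s + 105.320836)/(0.000125*s^6 - 0.02595*s^5 + 1.80069*s^4 - 42.106816*s^3 + 23.769108*s^2 - 4.521528*s + 0.287496)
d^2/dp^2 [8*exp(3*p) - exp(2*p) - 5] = (72*exp(p) - 4)*exp(2*p)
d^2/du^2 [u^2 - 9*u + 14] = 2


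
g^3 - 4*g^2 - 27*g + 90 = (g - 6)*(g - 3)*(g + 5)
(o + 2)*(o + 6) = o^2 + 8*o + 12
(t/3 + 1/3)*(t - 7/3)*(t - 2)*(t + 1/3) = t^4/3 - t^3 - 7*t^2/27 + 43*t/27 + 14/27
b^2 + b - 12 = (b - 3)*(b + 4)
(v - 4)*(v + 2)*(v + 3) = v^3 + v^2 - 14*v - 24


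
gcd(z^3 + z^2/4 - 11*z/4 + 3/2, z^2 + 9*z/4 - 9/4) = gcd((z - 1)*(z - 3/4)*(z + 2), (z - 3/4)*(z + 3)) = z - 3/4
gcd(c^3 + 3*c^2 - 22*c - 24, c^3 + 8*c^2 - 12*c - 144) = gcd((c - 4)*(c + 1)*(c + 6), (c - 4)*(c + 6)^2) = c^2 + 2*c - 24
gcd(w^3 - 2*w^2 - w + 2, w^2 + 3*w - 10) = w - 2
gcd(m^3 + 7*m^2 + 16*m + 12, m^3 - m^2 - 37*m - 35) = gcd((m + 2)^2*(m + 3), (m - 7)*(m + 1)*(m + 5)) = 1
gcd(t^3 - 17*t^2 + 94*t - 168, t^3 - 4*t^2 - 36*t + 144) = t^2 - 10*t + 24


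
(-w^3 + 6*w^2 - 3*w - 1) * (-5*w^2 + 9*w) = 5*w^5 - 39*w^4 + 69*w^3 - 22*w^2 - 9*w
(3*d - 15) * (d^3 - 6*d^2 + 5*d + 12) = 3*d^4 - 33*d^3 + 105*d^2 - 39*d - 180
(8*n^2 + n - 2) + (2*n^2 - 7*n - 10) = 10*n^2 - 6*n - 12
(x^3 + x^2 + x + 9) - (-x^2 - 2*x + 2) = x^3 + 2*x^2 + 3*x + 7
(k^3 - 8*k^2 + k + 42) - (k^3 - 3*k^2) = -5*k^2 + k + 42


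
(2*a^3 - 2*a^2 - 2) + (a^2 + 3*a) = 2*a^3 - a^2 + 3*a - 2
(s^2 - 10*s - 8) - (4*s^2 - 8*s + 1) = -3*s^2 - 2*s - 9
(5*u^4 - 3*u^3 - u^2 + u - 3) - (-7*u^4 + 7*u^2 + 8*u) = 12*u^4 - 3*u^3 - 8*u^2 - 7*u - 3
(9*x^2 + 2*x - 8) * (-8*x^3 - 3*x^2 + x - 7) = -72*x^5 - 43*x^4 + 67*x^3 - 37*x^2 - 22*x + 56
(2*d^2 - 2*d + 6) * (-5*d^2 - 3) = -10*d^4 + 10*d^3 - 36*d^2 + 6*d - 18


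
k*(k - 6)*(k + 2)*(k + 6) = k^4 + 2*k^3 - 36*k^2 - 72*k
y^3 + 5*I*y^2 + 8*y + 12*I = (y - 2*I)*(y + I)*(y + 6*I)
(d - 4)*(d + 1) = d^2 - 3*d - 4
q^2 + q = q*(q + 1)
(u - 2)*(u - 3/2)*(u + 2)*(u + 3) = u^4 + 3*u^3/2 - 17*u^2/2 - 6*u + 18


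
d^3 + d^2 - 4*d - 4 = (d - 2)*(d + 1)*(d + 2)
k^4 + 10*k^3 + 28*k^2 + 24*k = k*(k + 2)^2*(k + 6)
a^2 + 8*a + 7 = (a + 1)*(a + 7)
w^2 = w^2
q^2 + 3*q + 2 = (q + 1)*(q + 2)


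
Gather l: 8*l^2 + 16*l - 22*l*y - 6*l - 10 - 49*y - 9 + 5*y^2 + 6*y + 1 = 8*l^2 + l*(10 - 22*y) + 5*y^2 - 43*y - 18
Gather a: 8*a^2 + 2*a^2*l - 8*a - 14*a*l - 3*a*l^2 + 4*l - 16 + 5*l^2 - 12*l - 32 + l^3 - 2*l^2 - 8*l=a^2*(2*l + 8) + a*(-3*l^2 - 14*l - 8) + l^3 + 3*l^2 - 16*l - 48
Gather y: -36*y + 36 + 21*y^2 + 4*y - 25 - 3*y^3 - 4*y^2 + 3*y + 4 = -3*y^3 + 17*y^2 - 29*y + 15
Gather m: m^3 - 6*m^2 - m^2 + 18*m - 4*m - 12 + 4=m^3 - 7*m^2 + 14*m - 8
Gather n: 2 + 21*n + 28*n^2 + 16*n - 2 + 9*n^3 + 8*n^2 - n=9*n^3 + 36*n^2 + 36*n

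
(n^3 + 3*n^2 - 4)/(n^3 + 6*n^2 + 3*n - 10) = (n + 2)/(n + 5)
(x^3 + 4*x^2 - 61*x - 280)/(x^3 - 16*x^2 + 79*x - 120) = (x^2 + 12*x + 35)/(x^2 - 8*x + 15)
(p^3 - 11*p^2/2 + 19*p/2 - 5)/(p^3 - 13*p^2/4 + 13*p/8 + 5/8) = 4*(p - 2)/(4*p + 1)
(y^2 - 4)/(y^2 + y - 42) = (y^2 - 4)/(y^2 + y - 42)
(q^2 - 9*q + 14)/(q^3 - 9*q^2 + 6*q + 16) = (q - 7)/(q^2 - 7*q - 8)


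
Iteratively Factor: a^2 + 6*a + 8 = (a + 4)*(a + 2)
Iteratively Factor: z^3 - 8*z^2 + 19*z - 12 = (z - 3)*(z^2 - 5*z + 4) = (z - 3)*(z - 1)*(z - 4)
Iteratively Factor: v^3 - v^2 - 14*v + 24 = (v + 4)*(v^2 - 5*v + 6) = (v - 2)*(v + 4)*(v - 3)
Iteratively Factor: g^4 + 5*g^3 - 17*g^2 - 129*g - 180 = (g - 5)*(g^3 + 10*g^2 + 33*g + 36) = (g - 5)*(g + 3)*(g^2 + 7*g + 12) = (g - 5)*(g + 3)^2*(g + 4)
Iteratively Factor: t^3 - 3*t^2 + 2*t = (t - 1)*(t^2 - 2*t) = t*(t - 1)*(t - 2)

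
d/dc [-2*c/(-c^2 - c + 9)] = -2*c^2/(c^2 + c - 9)^2 - 18/(c^2 + c - 9)^2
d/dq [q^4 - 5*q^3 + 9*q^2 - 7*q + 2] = 4*q^3 - 15*q^2 + 18*q - 7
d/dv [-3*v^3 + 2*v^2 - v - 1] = -9*v^2 + 4*v - 1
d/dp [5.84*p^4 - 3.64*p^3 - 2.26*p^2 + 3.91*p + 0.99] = 23.36*p^3 - 10.92*p^2 - 4.52*p + 3.91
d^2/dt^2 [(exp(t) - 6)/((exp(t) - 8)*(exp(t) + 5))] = (exp(4*t) - 21*exp(3*t) + 294*exp(2*t) - 1134*exp(t) + 2320)*exp(t)/(exp(6*t) - 9*exp(5*t) - 93*exp(4*t) + 693*exp(3*t) + 3720*exp(2*t) - 14400*exp(t) - 64000)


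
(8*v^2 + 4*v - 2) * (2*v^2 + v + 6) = 16*v^4 + 16*v^3 + 48*v^2 + 22*v - 12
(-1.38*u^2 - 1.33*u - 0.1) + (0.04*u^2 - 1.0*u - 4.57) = -1.34*u^2 - 2.33*u - 4.67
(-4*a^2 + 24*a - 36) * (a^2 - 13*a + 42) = -4*a^4 + 76*a^3 - 516*a^2 + 1476*a - 1512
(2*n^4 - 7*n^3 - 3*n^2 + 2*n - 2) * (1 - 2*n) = -4*n^5 + 16*n^4 - n^3 - 7*n^2 + 6*n - 2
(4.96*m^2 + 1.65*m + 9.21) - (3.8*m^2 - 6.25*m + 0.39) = 1.16*m^2 + 7.9*m + 8.82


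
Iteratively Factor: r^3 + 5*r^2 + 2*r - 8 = (r - 1)*(r^2 + 6*r + 8) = (r - 1)*(r + 4)*(r + 2)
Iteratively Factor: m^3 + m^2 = (m + 1)*(m^2) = m*(m + 1)*(m)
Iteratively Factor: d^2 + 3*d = (d)*(d + 3)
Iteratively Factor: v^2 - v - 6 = (v + 2)*(v - 3)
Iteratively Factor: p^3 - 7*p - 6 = (p + 1)*(p^2 - p - 6) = (p + 1)*(p + 2)*(p - 3)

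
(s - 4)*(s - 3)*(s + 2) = s^3 - 5*s^2 - 2*s + 24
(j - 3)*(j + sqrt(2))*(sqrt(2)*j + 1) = sqrt(2)*j^3 - 3*sqrt(2)*j^2 + 3*j^2 - 9*j + sqrt(2)*j - 3*sqrt(2)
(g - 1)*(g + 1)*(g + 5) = g^3 + 5*g^2 - g - 5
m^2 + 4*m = m*(m + 4)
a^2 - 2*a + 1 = (a - 1)^2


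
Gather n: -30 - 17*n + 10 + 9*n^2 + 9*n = 9*n^2 - 8*n - 20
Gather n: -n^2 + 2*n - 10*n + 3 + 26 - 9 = -n^2 - 8*n + 20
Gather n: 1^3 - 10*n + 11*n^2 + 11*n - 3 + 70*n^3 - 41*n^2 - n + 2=70*n^3 - 30*n^2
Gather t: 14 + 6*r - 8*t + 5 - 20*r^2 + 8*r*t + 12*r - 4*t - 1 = -20*r^2 + 18*r + t*(8*r - 12) + 18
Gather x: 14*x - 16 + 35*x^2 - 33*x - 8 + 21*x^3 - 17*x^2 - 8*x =21*x^3 + 18*x^2 - 27*x - 24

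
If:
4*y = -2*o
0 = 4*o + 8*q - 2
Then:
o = -2*y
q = y + 1/4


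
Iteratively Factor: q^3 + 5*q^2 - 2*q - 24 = (q + 4)*(q^2 + q - 6) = (q + 3)*(q + 4)*(q - 2)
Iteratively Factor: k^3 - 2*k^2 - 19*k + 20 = (k - 5)*(k^2 + 3*k - 4) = (k - 5)*(k - 1)*(k + 4)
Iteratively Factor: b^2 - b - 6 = (b + 2)*(b - 3)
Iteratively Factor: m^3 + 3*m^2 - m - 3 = (m - 1)*(m^2 + 4*m + 3) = (m - 1)*(m + 3)*(m + 1)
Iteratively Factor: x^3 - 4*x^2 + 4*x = (x - 2)*(x^2 - 2*x) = (x - 2)^2*(x)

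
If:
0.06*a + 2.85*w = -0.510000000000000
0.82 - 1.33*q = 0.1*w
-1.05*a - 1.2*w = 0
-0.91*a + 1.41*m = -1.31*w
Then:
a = 0.21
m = 0.31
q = 0.63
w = -0.18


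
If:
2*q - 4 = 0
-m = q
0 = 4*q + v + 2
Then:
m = -2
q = 2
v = -10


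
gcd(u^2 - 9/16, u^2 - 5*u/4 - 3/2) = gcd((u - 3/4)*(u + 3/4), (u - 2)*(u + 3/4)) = u + 3/4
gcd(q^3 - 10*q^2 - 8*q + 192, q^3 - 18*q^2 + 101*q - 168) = q - 8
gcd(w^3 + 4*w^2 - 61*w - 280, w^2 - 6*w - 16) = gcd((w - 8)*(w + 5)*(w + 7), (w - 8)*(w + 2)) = w - 8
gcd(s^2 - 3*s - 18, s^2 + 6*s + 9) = s + 3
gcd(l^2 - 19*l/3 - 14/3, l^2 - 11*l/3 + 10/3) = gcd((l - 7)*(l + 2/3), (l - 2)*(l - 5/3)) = 1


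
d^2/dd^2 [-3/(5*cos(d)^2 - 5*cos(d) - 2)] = 15*(-20*sin(d)^4 + 23*sin(d)^2 - 67*cos(d)/4 + 15*cos(3*d)/4 + 11)/(5*sin(d)^2 + 5*cos(d) - 3)^3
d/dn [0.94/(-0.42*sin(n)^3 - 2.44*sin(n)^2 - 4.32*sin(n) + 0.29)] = (1.1844*sin(n)^2 + 4.5872*sin(n) + 4.0608)*cos(n)/(0.42*sin(n)^3 + 2.44*sin(n)^2 + 4.32*sin(n) - 0.29)^2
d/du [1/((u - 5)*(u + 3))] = 2*(1 - u)/(u^4 - 4*u^3 - 26*u^2 + 60*u + 225)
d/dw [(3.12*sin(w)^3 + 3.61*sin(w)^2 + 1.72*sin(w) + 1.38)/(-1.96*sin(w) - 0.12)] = 0.260308204914619*(-12.2304*sin(w)^3 - 8.1988*sin(w)^2 - 0.8664*sin(w) + 2.4984)*cos(w)/(1.0*sin(w) + 0.0612244897959184)^2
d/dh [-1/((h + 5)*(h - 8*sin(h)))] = (h + (1 - 8*cos(h))*(h + 5) - 8*sin(h))/((h + 5)^2*(h - 8*sin(h))^2)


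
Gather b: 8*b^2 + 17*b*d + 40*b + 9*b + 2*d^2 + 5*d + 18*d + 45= 8*b^2 + b*(17*d + 49) + 2*d^2 + 23*d + 45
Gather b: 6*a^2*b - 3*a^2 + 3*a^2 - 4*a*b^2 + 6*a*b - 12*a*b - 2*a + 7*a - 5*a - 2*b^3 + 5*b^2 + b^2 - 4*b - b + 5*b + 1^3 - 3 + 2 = -2*b^3 + b^2*(6 - 4*a) + b*(6*a^2 - 6*a)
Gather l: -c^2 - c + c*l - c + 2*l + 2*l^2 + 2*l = -c^2 - 2*c + 2*l^2 + l*(c + 4)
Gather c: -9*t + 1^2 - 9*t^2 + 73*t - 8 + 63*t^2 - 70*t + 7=54*t^2 - 6*t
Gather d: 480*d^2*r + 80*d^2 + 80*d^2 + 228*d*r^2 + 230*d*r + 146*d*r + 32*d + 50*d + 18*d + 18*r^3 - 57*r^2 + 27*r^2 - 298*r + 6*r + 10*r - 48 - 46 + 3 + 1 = d^2*(480*r + 160) + d*(228*r^2 + 376*r + 100) + 18*r^3 - 30*r^2 - 282*r - 90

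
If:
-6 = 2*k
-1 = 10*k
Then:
No Solution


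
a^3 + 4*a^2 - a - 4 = (a - 1)*(a + 1)*(a + 4)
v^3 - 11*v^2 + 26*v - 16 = (v - 8)*(v - 2)*(v - 1)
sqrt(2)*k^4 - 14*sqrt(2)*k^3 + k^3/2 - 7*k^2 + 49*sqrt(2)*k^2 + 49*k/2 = k*(k - 7)^2*(sqrt(2)*k + 1/2)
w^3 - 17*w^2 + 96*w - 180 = (w - 6)^2*(w - 5)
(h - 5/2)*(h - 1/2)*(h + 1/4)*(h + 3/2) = h^4 - 5*h^3/4 - 29*h^2/8 + 17*h/16 + 15/32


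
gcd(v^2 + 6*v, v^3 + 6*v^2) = v^2 + 6*v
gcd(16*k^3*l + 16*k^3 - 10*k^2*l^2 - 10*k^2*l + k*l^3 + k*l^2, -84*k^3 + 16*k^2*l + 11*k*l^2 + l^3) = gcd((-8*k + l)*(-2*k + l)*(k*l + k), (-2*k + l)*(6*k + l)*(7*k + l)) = 2*k - l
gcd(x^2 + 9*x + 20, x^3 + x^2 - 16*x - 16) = x + 4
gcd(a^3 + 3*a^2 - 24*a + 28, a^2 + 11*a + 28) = a + 7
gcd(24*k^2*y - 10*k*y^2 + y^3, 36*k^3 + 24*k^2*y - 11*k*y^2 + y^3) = -6*k + y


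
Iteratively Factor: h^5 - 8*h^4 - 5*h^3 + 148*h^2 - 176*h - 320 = (h - 5)*(h^4 - 3*h^3 - 20*h^2 + 48*h + 64) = (h - 5)*(h + 4)*(h^3 - 7*h^2 + 8*h + 16) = (h - 5)*(h - 4)*(h + 4)*(h^2 - 3*h - 4) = (h - 5)*(h - 4)^2*(h + 4)*(h + 1)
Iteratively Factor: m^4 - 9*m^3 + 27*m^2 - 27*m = (m - 3)*(m^3 - 6*m^2 + 9*m) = (m - 3)^2*(m^2 - 3*m) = m*(m - 3)^2*(m - 3)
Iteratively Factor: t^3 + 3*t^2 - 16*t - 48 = (t + 3)*(t^2 - 16) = (t - 4)*(t + 3)*(t + 4)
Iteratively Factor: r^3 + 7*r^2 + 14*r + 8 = (r + 4)*(r^2 + 3*r + 2) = (r + 2)*(r + 4)*(r + 1)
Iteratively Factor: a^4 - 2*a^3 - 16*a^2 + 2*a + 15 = (a - 5)*(a^3 + 3*a^2 - a - 3) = (a - 5)*(a + 3)*(a^2 - 1) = (a - 5)*(a - 1)*(a + 3)*(a + 1)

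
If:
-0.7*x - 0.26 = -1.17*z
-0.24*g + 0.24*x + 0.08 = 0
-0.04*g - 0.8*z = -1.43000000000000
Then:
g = 2.72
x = 2.39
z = 1.65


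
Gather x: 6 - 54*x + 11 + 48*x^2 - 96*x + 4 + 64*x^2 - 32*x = 112*x^2 - 182*x + 21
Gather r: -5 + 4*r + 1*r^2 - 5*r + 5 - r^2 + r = 0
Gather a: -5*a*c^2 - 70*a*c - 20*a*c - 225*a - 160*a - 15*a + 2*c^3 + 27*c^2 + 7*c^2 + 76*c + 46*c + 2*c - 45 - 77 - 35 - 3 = a*(-5*c^2 - 90*c - 400) + 2*c^3 + 34*c^2 + 124*c - 160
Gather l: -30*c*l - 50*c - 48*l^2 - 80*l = -50*c - 48*l^2 + l*(-30*c - 80)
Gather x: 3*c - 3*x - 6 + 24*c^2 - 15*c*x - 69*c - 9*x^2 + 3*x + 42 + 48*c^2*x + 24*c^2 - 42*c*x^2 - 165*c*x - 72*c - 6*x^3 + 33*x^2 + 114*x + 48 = 48*c^2 - 138*c - 6*x^3 + x^2*(24 - 42*c) + x*(48*c^2 - 180*c + 114) + 84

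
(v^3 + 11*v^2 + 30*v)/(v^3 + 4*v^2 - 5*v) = (v + 6)/(v - 1)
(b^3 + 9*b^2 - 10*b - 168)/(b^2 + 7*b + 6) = (b^2 + 3*b - 28)/(b + 1)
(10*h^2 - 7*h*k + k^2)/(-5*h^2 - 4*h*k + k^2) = (-2*h + k)/(h + k)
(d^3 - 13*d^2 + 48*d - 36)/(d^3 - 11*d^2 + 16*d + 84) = (d^2 - 7*d + 6)/(d^2 - 5*d - 14)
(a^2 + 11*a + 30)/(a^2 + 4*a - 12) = (a + 5)/(a - 2)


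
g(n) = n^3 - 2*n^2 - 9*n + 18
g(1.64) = 2.27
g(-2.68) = 8.51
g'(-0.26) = -7.76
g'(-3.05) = 31.11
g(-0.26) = 20.19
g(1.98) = 0.10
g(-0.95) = 23.89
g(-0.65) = 22.73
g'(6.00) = 75.00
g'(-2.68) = 23.27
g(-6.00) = -216.00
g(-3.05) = -1.53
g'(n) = 3*n^2 - 4*n - 9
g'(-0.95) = -2.49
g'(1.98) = -5.16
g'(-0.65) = -5.13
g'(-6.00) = 123.00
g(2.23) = -0.93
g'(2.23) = -3.00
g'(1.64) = -7.49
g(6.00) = 108.00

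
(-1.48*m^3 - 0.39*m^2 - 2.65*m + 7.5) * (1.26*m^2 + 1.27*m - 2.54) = -1.8648*m^5 - 2.371*m^4 - 0.0750999999999999*m^3 + 7.0751*m^2 + 16.256*m - 19.05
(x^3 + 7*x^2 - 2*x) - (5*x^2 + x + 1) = x^3 + 2*x^2 - 3*x - 1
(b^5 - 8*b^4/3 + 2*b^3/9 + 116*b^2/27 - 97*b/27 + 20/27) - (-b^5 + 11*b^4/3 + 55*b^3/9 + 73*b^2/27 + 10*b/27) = 2*b^5 - 19*b^4/3 - 53*b^3/9 + 43*b^2/27 - 107*b/27 + 20/27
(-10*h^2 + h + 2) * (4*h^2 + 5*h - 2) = -40*h^4 - 46*h^3 + 33*h^2 + 8*h - 4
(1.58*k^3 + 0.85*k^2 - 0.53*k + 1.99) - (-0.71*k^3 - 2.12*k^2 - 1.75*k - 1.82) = 2.29*k^3 + 2.97*k^2 + 1.22*k + 3.81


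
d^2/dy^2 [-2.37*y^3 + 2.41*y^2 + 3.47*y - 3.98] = 4.82 - 14.22*y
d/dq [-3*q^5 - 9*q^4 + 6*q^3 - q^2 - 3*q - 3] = -15*q^4 - 36*q^3 + 18*q^2 - 2*q - 3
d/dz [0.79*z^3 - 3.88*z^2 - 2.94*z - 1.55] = 2.37*z^2 - 7.76*z - 2.94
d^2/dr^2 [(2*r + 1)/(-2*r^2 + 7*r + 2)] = 2*(12*(r - 1)*(-2*r^2 + 7*r + 2) + (2*r + 1)*(4*r - 7)^2)/(-2*r^2 + 7*r + 2)^3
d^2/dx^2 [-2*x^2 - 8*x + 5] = -4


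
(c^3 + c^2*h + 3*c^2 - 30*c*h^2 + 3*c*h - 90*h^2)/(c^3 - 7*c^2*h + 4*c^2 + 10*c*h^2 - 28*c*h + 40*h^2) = (c^2 + 6*c*h + 3*c + 18*h)/(c^2 - 2*c*h + 4*c - 8*h)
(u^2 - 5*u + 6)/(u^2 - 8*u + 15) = (u - 2)/(u - 5)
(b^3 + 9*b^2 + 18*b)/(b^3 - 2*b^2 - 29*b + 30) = b*(b^2 + 9*b + 18)/(b^3 - 2*b^2 - 29*b + 30)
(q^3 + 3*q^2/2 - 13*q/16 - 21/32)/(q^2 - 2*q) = (32*q^3 + 48*q^2 - 26*q - 21)/(32*q*(q - 2))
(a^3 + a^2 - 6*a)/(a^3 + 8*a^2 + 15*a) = (a - 2)/(a + 5)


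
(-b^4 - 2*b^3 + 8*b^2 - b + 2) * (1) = -b^4 - 2*b^3 + 8*b^2 - b + 2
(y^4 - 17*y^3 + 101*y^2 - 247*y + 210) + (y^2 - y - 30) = y^4 - 17*y^3 + 102*y^2 - 248*y + 180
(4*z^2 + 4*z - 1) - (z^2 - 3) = 3*z^2 + 4*z + 2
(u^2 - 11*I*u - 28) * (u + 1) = u^3 + u^2 - 11*I*u^2 - 28*u - 11*I*u - 28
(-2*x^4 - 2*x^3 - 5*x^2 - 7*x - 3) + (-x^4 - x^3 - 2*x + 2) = -3*x^4 - 3*x^3 - 5*x^2 - 9*x - 1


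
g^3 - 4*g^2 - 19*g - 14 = (g - 7)*(g + 1)*(g + 2)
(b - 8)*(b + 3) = b^2 - 5*b - 24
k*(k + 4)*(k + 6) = k^3 + 10*k^2 + 24*k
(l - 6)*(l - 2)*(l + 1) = l^3 - 7*l^2 + 4*l + 12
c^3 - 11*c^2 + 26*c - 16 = (c - 8)*(c - 2)*(c - 1)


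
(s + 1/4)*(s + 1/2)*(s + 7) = s^3 + 31*s^2/4 + 43*s/8 + 7/8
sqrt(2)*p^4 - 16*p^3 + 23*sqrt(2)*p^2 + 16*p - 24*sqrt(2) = (p - 1)*(p - 6*sqrt(2))*(p - 2*sqrt(2))*(sqrt(2)*p + sqrt(2))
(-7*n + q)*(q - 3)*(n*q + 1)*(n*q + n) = -7*n^3*q^3 + 14*n^3*q^2 + 21*n^3*q + n^2*q^4 - 2*n^2*q^3 - 10*n^2*q^2 + 14*n^2*q + 21*n^2 + n*q^3 - 2*n*q^2 - 3*n*q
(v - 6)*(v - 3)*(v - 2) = v^3 - 11*v^2 + 36*v - 36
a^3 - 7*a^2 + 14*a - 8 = (a - 4)*(a - 2)*(a - 1)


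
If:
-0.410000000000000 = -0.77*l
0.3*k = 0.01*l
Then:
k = 0.02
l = 0.53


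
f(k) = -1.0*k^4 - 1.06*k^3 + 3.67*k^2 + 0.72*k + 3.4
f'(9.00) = -3106.80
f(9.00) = -7026.59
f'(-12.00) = 6366.72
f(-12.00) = -18381.08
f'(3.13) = -130.12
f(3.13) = -86.88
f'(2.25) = -44.43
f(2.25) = -14.10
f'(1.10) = -0.38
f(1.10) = 5.76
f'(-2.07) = 7.38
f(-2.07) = 8.68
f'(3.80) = -236.80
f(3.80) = -207.55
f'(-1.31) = -5.36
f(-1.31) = 8.19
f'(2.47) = -60.83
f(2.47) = -25.63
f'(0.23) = 2.19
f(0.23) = 3.74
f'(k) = -4.0*k^3 - 3.18*k^2 + 7.34*k + 0.72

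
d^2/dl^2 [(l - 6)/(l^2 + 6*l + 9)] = 2*(l - 24)/(l^4 + 12*l^3 + 54*l^2 + 108*l + 81)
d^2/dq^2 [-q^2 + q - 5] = -2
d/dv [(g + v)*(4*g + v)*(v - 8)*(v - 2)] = 8*g^2*v - 40*g^2 + 15*g*v^2 - 100*g*v + 80*g + 4*v^3 - 30*v^2 + 32*v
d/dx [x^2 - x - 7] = 2*x - 1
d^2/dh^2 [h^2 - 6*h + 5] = 2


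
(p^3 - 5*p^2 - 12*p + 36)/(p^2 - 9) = (p^2 - 8*p + 12)/(p - 3)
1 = 1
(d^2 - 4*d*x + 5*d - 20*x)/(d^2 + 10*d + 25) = (d - 4*x)/(d + 5)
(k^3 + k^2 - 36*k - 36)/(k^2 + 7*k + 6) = k - 6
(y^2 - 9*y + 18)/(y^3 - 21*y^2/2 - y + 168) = 2*(y - 3)/(2*y^2 - 9*y - 56)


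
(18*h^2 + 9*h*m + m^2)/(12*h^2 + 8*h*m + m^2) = (3*h + m)/(2*h + m)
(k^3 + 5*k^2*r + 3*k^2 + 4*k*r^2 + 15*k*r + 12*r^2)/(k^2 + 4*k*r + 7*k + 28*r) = (k^2 + k*r + 3*k + 3*r)/(k + 7)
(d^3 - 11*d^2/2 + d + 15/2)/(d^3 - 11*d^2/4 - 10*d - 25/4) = 2*(2*d - 3)/(4*d + 5)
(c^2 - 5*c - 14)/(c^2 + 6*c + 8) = (c - 7)/(c + 4)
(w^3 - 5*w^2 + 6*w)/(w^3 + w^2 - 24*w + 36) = w/(w + 6)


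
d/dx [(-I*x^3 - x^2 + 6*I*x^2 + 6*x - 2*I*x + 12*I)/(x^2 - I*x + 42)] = (-I*x^4 - 2*x^3 - 123*I*x^2 + x*(-84 + 480*I) + 240 - 84*I)/(x^4 - 2*I*x^3 + 83*x^2 - 84*I*x + 1764)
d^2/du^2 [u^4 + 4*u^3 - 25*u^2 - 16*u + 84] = 12*u^2 + 24*u - 50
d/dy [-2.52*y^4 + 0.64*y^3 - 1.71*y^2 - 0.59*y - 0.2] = -10.08*y^3 + 1.92*y^2 - 3.42*y - 0.59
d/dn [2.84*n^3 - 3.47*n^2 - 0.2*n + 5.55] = 8.52*n^2 - 6.94*n - 0.2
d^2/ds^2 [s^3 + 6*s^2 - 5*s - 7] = 6*s + 12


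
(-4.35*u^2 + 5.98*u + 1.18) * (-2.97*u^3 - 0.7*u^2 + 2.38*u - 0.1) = 12.9195*u^5 - 14.7156*u^4 - 18.0436*u^3 + 13.8414*u^2 + 2.2104*u - 0.118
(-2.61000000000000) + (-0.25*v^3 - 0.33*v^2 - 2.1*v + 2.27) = -0.25*v^3 - 0.33*v^2 - 2.1*v - 0.34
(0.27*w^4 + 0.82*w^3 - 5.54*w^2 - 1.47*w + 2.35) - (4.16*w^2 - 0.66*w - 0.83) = 0.27*w^4 + 0.82*w^3 - 9.7*w^2 - 0.81*w + 3.18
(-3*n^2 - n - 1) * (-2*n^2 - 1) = 6*n^4 + 2*n^3 + 5*n^2 + n + 1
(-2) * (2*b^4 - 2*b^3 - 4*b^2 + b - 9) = -4*b^4 + 4*b^3 + 8*b^2 - 2*b + 18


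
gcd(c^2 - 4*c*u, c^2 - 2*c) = c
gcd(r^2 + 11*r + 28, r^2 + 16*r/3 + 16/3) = r + 4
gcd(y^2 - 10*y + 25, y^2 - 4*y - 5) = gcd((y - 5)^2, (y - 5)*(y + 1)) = y - 5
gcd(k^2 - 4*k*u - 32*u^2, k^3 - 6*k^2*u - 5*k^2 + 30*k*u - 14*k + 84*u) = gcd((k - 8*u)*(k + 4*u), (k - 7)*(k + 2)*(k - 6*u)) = 1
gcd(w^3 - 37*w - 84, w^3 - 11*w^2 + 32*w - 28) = w - 7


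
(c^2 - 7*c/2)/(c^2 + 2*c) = (c - 7/2)/(c + 2)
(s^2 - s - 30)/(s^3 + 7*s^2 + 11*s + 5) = (s - 6)/(s^2 + 2*s + 1)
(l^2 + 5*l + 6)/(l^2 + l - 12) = (l^2 + 5*l + 6)/(l^2 + l - 12)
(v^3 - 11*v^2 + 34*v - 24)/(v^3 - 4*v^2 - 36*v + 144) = (v - 1)/(v + 6)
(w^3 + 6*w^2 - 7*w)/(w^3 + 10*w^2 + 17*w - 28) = w/(w + 4)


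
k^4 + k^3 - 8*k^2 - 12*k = k*(k - 3)*(k + 2)^2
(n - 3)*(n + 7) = n^2 + 4*n - 21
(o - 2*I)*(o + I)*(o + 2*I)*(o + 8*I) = o^4 + 9*I*o^3 - 4*o^2 + 36*I*o - 32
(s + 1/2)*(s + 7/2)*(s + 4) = s^3 + 8*s^2 + 71*s/4 + 7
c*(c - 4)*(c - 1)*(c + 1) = c^4 - 4*c^3 - c^2 + 4*c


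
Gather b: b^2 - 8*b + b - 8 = b^2 - 7*b - 8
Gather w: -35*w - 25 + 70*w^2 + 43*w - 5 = 70*w^2 + 8*w - 30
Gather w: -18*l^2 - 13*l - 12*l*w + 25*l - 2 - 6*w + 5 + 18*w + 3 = -18*l^2 + 12*l + w*(12 - 12*l) + 6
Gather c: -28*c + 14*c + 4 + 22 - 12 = 14 - 14*c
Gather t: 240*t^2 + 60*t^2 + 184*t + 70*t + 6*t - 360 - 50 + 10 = 300*t^2 + 260*t - 400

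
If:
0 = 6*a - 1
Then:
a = 1/6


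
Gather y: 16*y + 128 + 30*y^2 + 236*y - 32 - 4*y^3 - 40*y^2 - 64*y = -4*y^3 - 10*y^2 + 188*y + 96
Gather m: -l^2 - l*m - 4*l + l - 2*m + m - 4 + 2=-l^2 - 3*l + m*(-l - 1) - 2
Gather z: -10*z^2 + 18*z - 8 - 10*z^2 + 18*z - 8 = -20*z^2 + 36*z - 16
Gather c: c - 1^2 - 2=c - 3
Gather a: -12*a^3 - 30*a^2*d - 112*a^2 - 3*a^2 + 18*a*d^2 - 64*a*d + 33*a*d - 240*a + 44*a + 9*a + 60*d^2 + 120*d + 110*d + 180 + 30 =-12*a^3 + a^2*(-30*d - 115) + a*(18*d^2 - 31*d - 187) + 60*d^2 + 230*d + 210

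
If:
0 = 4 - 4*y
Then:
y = 1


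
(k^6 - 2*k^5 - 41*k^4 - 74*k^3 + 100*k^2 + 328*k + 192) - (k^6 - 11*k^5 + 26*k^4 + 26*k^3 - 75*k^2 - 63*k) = 9*k^5 - 67*k^4 - 100*k^3 + 175*k^2 + 391*k + 192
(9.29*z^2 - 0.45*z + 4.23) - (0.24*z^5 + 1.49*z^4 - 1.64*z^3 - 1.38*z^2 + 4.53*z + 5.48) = -0.24*z^5 - 1.49*z^4 + 1.64*z^3 + 10.67*z^2 - 4.98*z - 1.25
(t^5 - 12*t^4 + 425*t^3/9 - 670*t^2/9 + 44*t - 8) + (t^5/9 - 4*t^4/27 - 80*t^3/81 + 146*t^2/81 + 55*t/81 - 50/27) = 10*t^5/9 - 328*t^4/27 + 3745*t^3/81 - 5884*t^2/81 + 3619*t/81 - 266/27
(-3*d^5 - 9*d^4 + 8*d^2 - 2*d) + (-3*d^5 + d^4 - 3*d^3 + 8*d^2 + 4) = -6*d^5 - 8*d^4 - 3*d^3 + 16*d^2 - 2*d + 4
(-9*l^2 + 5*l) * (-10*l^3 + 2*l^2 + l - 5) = 90*l^5 - 68*l^4 + l^3 + 50*l^2 - 25*l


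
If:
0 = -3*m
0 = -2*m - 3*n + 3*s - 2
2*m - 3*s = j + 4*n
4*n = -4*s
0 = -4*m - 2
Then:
No Solution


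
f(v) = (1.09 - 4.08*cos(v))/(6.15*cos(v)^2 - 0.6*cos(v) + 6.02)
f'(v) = (1.09 - 4.08*cos(v))*(12.3*sin(v)*cos(v) - 0.6*sin(v))/(6.15*cos(v)^2 - 0.6*cos(v) + 6.02)^2 + 4.08*sin(v)/(6.15*cos(v)^2 - 0.6*cos(v) + 6.02) = (-25.092*cos(v)^2 + 13.407*cos(v) + 23.9076)*sin(v)/(37.8225*cos(v)^4 - 7.38*cos(v)^3 + 74.406*cos(v)^2 - 7.224*cos(v) + 36.2404)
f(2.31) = 0.42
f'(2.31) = 0.03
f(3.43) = 0.41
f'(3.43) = 0.02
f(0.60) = -0.23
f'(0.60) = 0.11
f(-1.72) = 0.27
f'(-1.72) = -0.54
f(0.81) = -0.20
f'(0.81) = 0.21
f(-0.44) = -0.25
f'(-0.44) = -0.06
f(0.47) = -0.25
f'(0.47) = 0.07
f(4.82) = 0.11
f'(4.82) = -0.69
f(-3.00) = 0.41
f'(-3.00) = 0.01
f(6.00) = -0.25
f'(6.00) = -0.03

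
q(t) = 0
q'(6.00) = 0.00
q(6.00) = 0.00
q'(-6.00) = 0.00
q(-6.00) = 0.00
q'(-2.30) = 0.00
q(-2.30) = 0.00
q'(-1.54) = 0.00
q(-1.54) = 0.00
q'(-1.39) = 0.00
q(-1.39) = 0.00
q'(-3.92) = 0.00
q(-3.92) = 0.00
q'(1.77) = 0.00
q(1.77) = 0.00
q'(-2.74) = 0.00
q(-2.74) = 0.00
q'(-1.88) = 0.00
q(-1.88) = 0.00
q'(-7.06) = 0.00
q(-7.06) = 0.00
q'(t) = 0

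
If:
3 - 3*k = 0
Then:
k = 1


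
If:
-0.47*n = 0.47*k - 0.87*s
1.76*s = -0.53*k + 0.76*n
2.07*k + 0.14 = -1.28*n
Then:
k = 0.02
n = -0.14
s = -0.07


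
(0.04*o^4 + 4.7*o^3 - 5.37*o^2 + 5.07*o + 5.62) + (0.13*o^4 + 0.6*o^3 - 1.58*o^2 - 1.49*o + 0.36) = 0.17*o^4 + 5.3*o^3 - 6.95*o^2 + 3.58*o + 5.98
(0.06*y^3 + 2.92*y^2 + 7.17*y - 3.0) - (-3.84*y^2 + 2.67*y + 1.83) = 0.06*y^3 + 6.76*y^2 + 4.5*y - 4.83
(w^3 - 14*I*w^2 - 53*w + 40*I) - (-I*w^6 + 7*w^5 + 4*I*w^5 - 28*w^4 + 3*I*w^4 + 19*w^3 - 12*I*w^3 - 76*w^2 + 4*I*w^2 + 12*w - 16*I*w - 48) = I*w^6 - 7*w^5 - 4*I*w^5 + 28*w^4 - 3*I*w^4 - 18*w^3 + 12*I*w^3 + 76*w^2 - 18*I*w^2 - 65*w + 16*I*w + 48 + 40*I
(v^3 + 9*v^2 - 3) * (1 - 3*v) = -3*v^4 - 26*v^3 + 9*v^2 + 9*v - 3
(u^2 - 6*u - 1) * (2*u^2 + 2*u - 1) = 2*u^4 - 10*u^3 - 15*u^2 + 4*u + 1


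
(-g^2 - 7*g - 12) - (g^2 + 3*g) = -2*g^2 - 10*g - 12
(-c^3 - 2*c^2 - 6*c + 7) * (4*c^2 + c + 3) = -4*c^5 - 9*c^4 - 29*c^3 + 16*c^2 - 11*c + 21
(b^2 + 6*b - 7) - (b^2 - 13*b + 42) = 19*b - 49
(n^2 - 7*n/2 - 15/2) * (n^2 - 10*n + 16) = n^4 - 27*n^3/2 + 87*n^2/2 + 19*n - 120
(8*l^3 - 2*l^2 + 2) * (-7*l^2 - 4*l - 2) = -56*l^5 - 18*l^4 - 8*l^3 - 10*l^2 - 8*l - 4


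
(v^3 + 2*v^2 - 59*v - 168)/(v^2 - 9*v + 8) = (v^2 + 10*v + 21)/(v - 1)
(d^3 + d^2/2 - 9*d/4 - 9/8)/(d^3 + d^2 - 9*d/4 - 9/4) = (d + 1/2)/(d + 1)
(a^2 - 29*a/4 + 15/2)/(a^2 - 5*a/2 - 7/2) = (-4*a^2 + 29*a - 30)/(2*(-2*a^2 + 5*a + 7))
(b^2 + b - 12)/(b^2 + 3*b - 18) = (b + 4)/(b + 6)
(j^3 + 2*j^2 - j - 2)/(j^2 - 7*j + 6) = (j^2 + 3*j + 2)/(j - 6)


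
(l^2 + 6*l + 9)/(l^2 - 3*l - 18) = (l + 3)/(l - 6)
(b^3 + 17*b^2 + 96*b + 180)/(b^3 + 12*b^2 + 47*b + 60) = (b^2 + 12*b + 36)/(b^2 + 7*b + 12)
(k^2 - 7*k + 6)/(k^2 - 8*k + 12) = (k - 1)/(k - 2)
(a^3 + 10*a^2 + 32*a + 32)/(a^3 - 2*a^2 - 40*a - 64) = (a + 4)/(a - 8)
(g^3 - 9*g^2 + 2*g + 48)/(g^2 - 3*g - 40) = (g^2 - g - 6)/(g + 5)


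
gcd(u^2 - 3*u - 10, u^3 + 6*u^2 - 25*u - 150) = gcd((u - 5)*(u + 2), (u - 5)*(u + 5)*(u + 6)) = u - 5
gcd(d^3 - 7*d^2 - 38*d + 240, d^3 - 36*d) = d + 6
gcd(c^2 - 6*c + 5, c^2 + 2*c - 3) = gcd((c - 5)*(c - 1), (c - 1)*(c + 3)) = c - 1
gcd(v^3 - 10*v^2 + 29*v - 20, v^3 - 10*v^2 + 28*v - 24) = 1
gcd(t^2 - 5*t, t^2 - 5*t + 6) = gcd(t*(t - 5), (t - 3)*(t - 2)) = 1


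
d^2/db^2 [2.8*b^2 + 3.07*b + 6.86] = 5.60000000000000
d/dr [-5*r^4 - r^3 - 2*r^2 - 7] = r*(-20*r^2 - 3*r - 4)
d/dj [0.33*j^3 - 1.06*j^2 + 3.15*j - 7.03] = 0.99*j^2 - 2.12*j + 3.15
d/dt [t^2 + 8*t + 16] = 2*t + 8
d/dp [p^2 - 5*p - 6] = 2*p - 5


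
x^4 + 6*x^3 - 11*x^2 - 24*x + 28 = (x - 2)*(x - 1)*(x + 2)*(x + 7)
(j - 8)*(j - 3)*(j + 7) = j^3 - 4*j^2 - 53*j + 168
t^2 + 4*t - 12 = (t - 2)*(t + 6)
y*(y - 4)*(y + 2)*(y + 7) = y^4 + 5*y^3 - 22*y^2 - 56*y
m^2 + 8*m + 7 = (m + 1)*(m + 7)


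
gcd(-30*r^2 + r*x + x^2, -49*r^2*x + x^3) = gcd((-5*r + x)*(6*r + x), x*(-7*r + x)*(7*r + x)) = 1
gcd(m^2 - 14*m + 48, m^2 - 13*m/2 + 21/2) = 1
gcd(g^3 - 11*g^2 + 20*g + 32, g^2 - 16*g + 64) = g - 8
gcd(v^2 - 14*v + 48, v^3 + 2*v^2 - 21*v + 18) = 1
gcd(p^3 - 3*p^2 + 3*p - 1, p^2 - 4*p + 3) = p - 1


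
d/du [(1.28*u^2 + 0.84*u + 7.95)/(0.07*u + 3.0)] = (0.0896*u^2 + 7.68*u + 1.9635)/(0.0049*u^2 + 0.42*u + 9.0)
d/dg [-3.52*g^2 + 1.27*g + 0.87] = 1.27 - 7.04*g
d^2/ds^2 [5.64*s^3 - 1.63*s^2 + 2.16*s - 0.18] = 33.84*s - 3.26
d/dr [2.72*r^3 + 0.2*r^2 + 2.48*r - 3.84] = 8.16*r^2 + 0.4*r + 2.48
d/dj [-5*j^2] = -10*j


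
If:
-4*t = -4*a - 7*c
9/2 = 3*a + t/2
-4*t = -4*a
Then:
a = 9/7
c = 0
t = 9/7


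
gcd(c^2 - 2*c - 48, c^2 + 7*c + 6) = c + 6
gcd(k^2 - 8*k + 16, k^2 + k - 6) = 1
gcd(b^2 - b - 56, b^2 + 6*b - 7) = b + 7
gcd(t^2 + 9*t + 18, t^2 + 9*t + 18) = t^2 + 9*t + 18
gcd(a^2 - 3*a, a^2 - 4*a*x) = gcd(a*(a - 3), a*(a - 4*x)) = a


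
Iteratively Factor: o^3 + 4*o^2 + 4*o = (o + 2)*(o^2 + 2*o) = (o + 2)^2*(o)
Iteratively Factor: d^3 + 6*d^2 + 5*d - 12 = (d + 3)*(d^2 + 3*d - 4) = (d - 1)*(d + 3)*(d + 4)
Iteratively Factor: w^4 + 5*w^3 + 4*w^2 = (w)*(w^3 + 5*w^2 + 4*w) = w*(w + 1)*(w^2 + 4*w) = w*(w + 1)*(w + 4)*(w)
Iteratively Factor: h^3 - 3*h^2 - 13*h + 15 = (h + 3)*(h^2 - 6*h + 5) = (h - 1)*(h + 3)*(h - 5)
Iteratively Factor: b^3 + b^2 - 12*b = (b + 4)*(b^2 - 3*b) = b*(b + 4)*(b - 3)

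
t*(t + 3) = t^2 + 3*t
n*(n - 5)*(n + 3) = n^3 - 2*n^2 - 15*n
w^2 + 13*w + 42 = (w + 6)*(w + 7)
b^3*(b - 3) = b^4 - 3*b^3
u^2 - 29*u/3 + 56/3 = (u - 7)*(u - 8/3)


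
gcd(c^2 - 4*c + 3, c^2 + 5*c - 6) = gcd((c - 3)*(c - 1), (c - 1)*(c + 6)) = c - 1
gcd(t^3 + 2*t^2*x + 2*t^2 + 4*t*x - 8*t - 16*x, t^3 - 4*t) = t - 2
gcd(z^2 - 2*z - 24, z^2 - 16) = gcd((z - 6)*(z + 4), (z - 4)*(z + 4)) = z + 4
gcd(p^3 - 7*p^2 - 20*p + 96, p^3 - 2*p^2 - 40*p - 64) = p^2 - 4*p - 32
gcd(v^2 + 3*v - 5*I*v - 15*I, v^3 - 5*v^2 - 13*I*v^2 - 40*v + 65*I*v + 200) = v - 5*I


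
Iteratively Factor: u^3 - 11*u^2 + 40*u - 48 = (u - 3)*(u^2 - 8*u + 16) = (u - 4)*(u - 3)*(u - 4)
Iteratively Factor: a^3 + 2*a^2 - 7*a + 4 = (a + 4)*(a^2 - 2*a + 1) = (a - 1)*(a + 4)*(a - 1)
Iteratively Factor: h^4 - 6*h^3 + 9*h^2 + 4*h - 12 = (h - 2)*(h^3 - 4*h^2 + h + 6) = (h - 3)*(h - 2)*(h^2 - h - 2) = (h - 3)*(h - 2)*(h + 1)*(h - 2)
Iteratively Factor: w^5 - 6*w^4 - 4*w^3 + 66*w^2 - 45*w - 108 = (w - 3)*(w^4 - 3*w^3 - 13*w^2 + 27*w + 36) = (w - 3)*(w + 3)*(w^3 - 6*w^2 + 5*w + 12) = (w - 4)*(w - 3)*(w + 3)*(w^2 - 2*w - 3) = (w - 4)*(w - 3)^2*(w + 3)*(w + 1)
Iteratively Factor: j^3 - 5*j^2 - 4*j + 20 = (j + 2)*(j^2 - 7*j + 10) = (j - 5)*(j + 2)*(j - 2)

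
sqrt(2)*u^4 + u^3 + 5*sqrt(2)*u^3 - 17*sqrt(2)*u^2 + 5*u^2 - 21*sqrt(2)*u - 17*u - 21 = (u - 3)*(u + 1)*(u + 7)*(sqrt(2)*u + 1)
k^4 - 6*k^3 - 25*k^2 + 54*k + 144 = (k - 8)*(k - 3)*(k + 2)*(k + 3)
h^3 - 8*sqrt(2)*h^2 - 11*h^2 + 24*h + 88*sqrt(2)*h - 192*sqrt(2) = (h - 8)*(h - 3)*(h - 8*sqrt(2))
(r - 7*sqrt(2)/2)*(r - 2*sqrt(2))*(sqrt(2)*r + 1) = sqrt(2)*r^3 - 10*r^2 + 17*sqrt(2)*r/2 + 14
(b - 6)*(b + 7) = b^2 + b - 42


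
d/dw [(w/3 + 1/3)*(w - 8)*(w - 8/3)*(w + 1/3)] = 4*w^3/3 - 28*w^2/3 + 134*w/27 + 224/27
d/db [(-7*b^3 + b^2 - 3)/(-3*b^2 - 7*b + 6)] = (21*b^4 + 98*b^3 - 133*b^2 - 6*b - 21)/(9*b^4 + 42*b^3 + 13*b^2 - 84*b + 36)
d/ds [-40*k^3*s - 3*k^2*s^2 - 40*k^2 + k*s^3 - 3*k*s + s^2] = -40*k^3 - 6*k^2*s + 3*k*s^2 - 3*k + 2*s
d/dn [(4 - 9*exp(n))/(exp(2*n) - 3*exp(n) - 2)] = (9*exp(2*n) - 8*exp(n) + 30)*exp(n)/(exp(4*n) - 6*exp(3*n) + 5*exp(2*n) + 12*exp(n) + 4)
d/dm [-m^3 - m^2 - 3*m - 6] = -3*m^2 - 2*m - 3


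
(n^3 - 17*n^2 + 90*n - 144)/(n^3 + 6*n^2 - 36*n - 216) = (n^2 - 11*n + 24)/(n^2 + 12*n + 36)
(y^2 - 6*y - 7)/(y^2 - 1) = (y - 7)/(y - 1)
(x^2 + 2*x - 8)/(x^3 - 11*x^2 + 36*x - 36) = (x + 4)/(x^2 - 9*x + 18)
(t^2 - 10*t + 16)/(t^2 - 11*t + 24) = (t - 2)/(t - 3)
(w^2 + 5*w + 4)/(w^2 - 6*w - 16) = (w^2 + 5*w + 4)/(w^2 - 6*w - 16)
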